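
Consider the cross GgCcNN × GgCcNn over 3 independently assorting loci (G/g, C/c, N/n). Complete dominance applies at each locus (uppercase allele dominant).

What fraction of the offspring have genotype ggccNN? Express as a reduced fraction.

P(ggccNN) = 1/32

GgCcNN gametes: GCN×2, GcN×2, gCN×2, gcN×2
GgCcNn gametes: GCN×1, GCn×1, GcN×1, Gcn×1, gCN×1, gCn×1, gcN×1, gcn×1
GgCcNN×GgCcNn grid (8·8=64): GGCCNN=2 GGCCNn=2 GGCcNN=4 GGCcNn=4 GGccNN=2 GGccNn=2 GgCCNN=4 GgCCNn=4 GgCcNN=8 GgCcNn=8 GgccNN=4 GgccNn=4 ggCCNN=2 ggCCNn=2 ggCcNN=4 ggCcNn=4 ggccNN=2 ggccNn=2
ggccNN hits 2/64; gcd=2; 2÷2/64÷2 = 1/32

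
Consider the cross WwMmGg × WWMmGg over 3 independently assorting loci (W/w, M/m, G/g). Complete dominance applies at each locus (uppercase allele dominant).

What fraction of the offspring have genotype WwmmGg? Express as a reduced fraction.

P(WwmmGg) = 1/16

WwMmGg gametes: WMG×1, WMg×1, WmG×1, Wmg×1, wMG×1, wMg×1, wmG×1, wmg×1
WWMmGg gametes: WMG×2, WMg×2, WmG×2, Wmg×2
WwMmGg×WWMmGg grid (8·8=64): WWMMGG=2 WWMMGg=4 WWMMgg=2 WWMmGG=4 WWMmGg=8 WWMmgg=4 WWmmGG=2 WWmmGg=4 WWmmgg=2 WwMMGG=2 WwMMGg=4 WwMMgg=2 WwMmGG=4 WwMmGg=8 WwMmgg=4 WwmmGG=2 WwmmGg=4 Wwmmgg=2
WwmmGg hits 4/64; gcd=4; 4÷4/64÷4 = 1/16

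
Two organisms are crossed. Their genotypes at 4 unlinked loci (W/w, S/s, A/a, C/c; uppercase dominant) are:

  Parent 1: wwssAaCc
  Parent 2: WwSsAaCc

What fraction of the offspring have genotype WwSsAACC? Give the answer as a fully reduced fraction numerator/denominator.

P(WwSsAACC) = 1/64

wwssAaCc gametes: wsAC×4, wsAc×4, wsaC×4, wsac×4
WwSsAaCc gametes: WSAC×1, WSAc×1, WSaC×1, WSac×1, WsAC×1, WsAc×1, WsaC×1, Wsac×1, wSAC×1, wSAc×1, wSaC×1, wSac×1, wsAC×1, wsAc×1, wsaC×1, wsac×1
wwssAaCc×WwSsAaCc grid (16·16=256): WwSsAACC=4 WwSsAACc=8 WwSsAAcc=4 WwSsAaCC=8 WwSsAaCc=16 WwSsAacc=8 WwSsaaCC=4 WwSsaaCc=8 WwSsaacc=4 WwssAACC=4 WwssAACc=8 WwssAAcc=4 WwssAaCC=8 WwssAaCc=16 WwssAacc=8 WwssaaCC=4 WwssaaCc=8 Wwssaacc=4 wwSsAACC=4 wwSsAACc=8 wwSsAAcc=4 wwSsAaCC=8 wwSsAaCc=16 wwSsAacc=8 wwSsaaCC=4 wwSsaaCc=8 wwSsaacc=4 wwssAACC=4 wwssAACc=8 wwssAAcc=4 wwssAaCC=8 wwssAaCc=16 wwssAacc=8 wwssaaCC=4 wwssaaCc=8 wwssaacc=4
WwSsAACC hits 4/256; gcd=4; 4÷4/256÷4 = 1/64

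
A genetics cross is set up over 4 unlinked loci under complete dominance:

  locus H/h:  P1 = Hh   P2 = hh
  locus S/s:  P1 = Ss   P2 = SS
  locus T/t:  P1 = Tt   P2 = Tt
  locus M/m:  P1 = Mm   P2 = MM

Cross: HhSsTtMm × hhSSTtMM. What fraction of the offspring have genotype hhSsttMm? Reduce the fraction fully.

P(hhSsttMm) = 1/32

HhSsTtMm gametes: HSTM×1, HSTm×1, HStM×1, HStm×1, HsTM×1, HsTm×1, HstM×1, Hstm×1, hSTM×1, hSTm×1, hStM×1, hStm×1, hsTM×1, hsTm×1, hstM×1, hstm×1
hhSSTtMM gametes: hSTM×8, hStM×8
HhSsTtMm×hhSSTtMM grid (16·16=256): HhSSTTMM=8 HhSSTTMm=8 HhSSTtMM=16 HhSSTtMm=16 HhSSttMM=8 HhSSttMm=8 HhSsTTMM=8 HhSsTTMm=8 HhSsTtMM=16 HhSsTtMm=16 HhSsttMM=8 HhSsttMm=8 hhSSTTMM=8 hhSSTTMm=8 hhSSTtMM=16 hhSSTtMm=16 hhSSttMM=8 hhSSttMm=8 hhSsTTMM=8 hhSsTTMm=8 hhSsTtMM=16 hhSsTtMm=16 hhSsttMM=8 hhSsttMm=8
hhSsttMm hits 8/256; gcd=8; 8÷8/256÷8 = 1/32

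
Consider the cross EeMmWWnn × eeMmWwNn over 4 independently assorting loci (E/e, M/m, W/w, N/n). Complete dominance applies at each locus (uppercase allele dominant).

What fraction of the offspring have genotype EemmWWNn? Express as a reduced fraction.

EeMmWWnn gametes: EMWn×4, EmWn×4, eMWn×4, emWn×4
eeMmWwNn gametes: eMWN×2, eMWn×2, eMwN×2, eMwn×2, emWN×2, emWn×2, emwN×2, emwn×2
EeMmWWnn×eeMmWwNn grid (16·16=256): EeMMWWNn=8 EeMMWWnn=8 EeMMWwNn=8 EeMMWwnn=8 EeMmWWNn=16 EeMmWWnn=16 EeMmWwNn=16 EeMmWwnn=16 EemmWWNn=8 EemmWWnn=8 EemmWwNn=8 EemmWwnn=8 eeMMWWNn=8 eeMMWWnn=8 eeMMWwNn=8 eeMMWwnn=8 eeMmWWNn=16 eeMmWWnn=16 eeMmWwNn=16 eeMmWwnn=16 eemmWWNn=8 eemmWWnn=8 eemmWwNn=8 eemmWwnn=8
EemmWWNn hits 8/256; gcd=8; 8÷8/256÷8 = 1/32

P(EemmWWNn) = 1/32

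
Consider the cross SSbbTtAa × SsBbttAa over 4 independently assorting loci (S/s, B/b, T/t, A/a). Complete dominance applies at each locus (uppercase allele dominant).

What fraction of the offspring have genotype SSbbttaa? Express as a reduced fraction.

P(SSbbttaa) = 1/32

SSbbTtAa gametes: SbTA×4, SbTa×4, SbtA×4, Sbta×4
SsBbttAa gametes: SBtA×2, SBta×2, SbtA×2, Sbta×2, sBtA×2, sBta×2, sbtA×2, sbta×2
SSbbTtAa×SsBbttAa grid (16·16=256): SSBbTtAA=8 SSBbTtAa=16 SSBbTtaa=8 SSBbttAA=8 SSBbttAa=16 SSBbttaa=8 SSbbTtAA=8 SSbbTtAa=16 SSbbTtaa=8 SSbbttAA=8 SSbbttAa=16 SSbbttaa=8 SsBbTtAA=8 SsBbTtAa=16 SsBbTtaa=8 SsBbttAA=8 SsBbttAa=16 SsBbttaa=8 SsbbTtAA=8 SsbbTtAa=16 SsbbTtaa=8 SsbbttAA=8 SsbbttAa=16 Ssbbttaa=8
SSbbttaa hits 8/256; gcd=8; 8÷8/256÷8 = 1/32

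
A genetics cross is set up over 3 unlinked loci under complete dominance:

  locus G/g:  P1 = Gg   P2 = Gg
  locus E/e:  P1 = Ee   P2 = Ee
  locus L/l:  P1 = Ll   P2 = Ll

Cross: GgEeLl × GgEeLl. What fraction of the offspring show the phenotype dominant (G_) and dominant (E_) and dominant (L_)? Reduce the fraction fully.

GgEeLl gametes: GEL×1, GEl×1, GeL×1, Gel×1, gEL×1, gEl×1, geL×1, gel×1
GgEeLl gametes: GEL×1, GEl×1, GeL×1, Gel×1, gEL×1, gEl×1, geL×1, gel×1
GgEeLl×GgEeLl grid (8·8=64): GGEELL=1 GGEELl=2 GGEEll=1 GGEeLL=2 GGEeLl=4 GGEell=2 GGeeLL=1 GGeeLl=2 GGeell=1 GgEELL=2 GgEELl=4 GgEEll=2 GgEeLL=4 GgEeLl=8 GgEell=4 GgeeLL=2 GgeeLl=4 Ggeell=2 ggEELL=1 ggEELl=2 ggEEll=1 ggEeLL=2 ggEeLl=4 ggEell=2 ggeeLL=1 ggeeLl=2 ggeell=1
G_ E_ L_ hits 27/64; gcd=1; 27÷1/64÷1 = 27/64

P(G_ E_ L_) = 27/64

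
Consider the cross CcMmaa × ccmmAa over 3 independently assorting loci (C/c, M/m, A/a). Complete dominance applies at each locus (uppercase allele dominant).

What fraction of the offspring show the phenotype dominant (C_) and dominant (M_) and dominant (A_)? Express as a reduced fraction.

CcMmaa gametes: CMa×2, Cma×2, cMa×2, cma×2
ccmmAa gametes: cmA×4, cma×4
CcMmaa×ccmmAa grid (8·8=64): CcMmAa=8 CcMmaa=8 CcmmAa=8 Ccmmaa=8 ccMmAa=8 ccMmaa=8 ccmmAa=8 ccmmaa=8
C_ M_ A_ hits 8/64; gcd=8; 8÷8/64÷8 = 1/8

P(C_ M_ A_) = 1/8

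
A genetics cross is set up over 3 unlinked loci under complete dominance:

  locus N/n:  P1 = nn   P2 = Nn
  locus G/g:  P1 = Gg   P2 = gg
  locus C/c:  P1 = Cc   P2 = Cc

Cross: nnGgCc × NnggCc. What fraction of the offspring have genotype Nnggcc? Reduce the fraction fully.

nnGgCc gametes: nGC×2, nGc×2, ngC×2, ngc×2
NnggCc gametes: NgC×2, Ngc×2, ngC×2, ngc×2
nnGgCc×NnggCc grid (8·8=64): NnGgCC=4 NnGgCc=8 NnGgcc=4 NnggCC=4 NnggCc=8 Nnggcc=4 nnGgCC=4 nnGgCc=8 nnGgcc=4 nnggCC=4 nnggCc=8 nnggcc=4
Nnggcc hits 4/64; gcd=4; 4÷4/64÷4 = 1/16

P(Nnggcc) = 1/16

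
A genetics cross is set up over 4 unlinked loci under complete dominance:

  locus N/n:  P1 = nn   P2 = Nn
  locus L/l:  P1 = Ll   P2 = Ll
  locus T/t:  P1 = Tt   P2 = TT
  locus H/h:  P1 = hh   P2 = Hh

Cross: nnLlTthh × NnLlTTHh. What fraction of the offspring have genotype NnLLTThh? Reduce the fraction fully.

P(NnLLTThh) = 1/32

nnLlTthh gametes: nLTh×4, nLth×4, nlTh×4, nlth×4
NnLlTTHh gametes: NLTH×2, NLTh×2, NlTH×2, NlTh×2, nLTH×2, nLTh×2, nlTH×2, nlTh×2
nnLlTthh×NnLlTTHh grid (16·16=256): NnLLTTHh=8 NnLLTThh=8 NnLLTtHh=8 NnLLTthh=8 NnLlTTHh=16 NnLlTThh=16 NnLlTtHh=16 NnLlTthh=16 NnllTTHh=8 NnllTThh=8 NnllTtHh=8 NnllTthh=8 nnLLTTHh=8 nnLLTThh=8 nnLLTtHh=8 nnLLTthh=8 nnLlTTHh=16 nnLlTThh=16 nnLlTtHh=16 nnLlTthh=16 nnllTTHh=8 nnllTThh=8 nnllTtHh=8 nnllTthh=8
NnLLTThh hits 8/256; gcd=8; 8÷8/256÷8 = 1/32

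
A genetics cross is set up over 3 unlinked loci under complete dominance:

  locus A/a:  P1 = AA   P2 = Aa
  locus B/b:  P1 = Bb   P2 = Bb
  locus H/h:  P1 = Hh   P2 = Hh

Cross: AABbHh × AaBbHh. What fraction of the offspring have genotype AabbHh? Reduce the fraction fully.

P(AabbHh) = 1/16

AABbHh gametes: ABH×2, ABh×2, AbH×2, Abh×2
AaBbHh gametes: ABH×1, ABh×1, AbH×1, Abh×1, aBH×1, aBh×1, abH×1, abh×1
AABbHh×AaBbHh grid (8·8=64): AABBHH=2 AABBHh=4 AABBhh=2 AABbHH=4 AABbHh=8 AABbhh=4 AAbbHH=2 AAbbHh=4 AAbbhh=2 AaBBHH=2 AaBBHh=4 AaBBhh=2 AaBbHH=4 AaBbHh=8 AaBbhh=4 AabbHH=2 AabbHh=4 Aabbhh=2
AabbHh hits 4/64; gcd=4; 4÷4/64÷4 = 1/16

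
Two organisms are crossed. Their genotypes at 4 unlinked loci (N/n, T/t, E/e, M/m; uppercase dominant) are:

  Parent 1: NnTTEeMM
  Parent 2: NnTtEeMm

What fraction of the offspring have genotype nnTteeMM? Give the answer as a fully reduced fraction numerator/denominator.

P(nnTteeMM) = 1/64

NnTTEeMM gametes: NTEM×4, NTeM×4, nTEM×4, nTeM×4
NnTtEeMm gametes: NTEM×1, NTEm×1, NTeM×1, NTem×1, NtEM×1, NtEm×1, NteM×1, Ntem×1, nTEM×1, nTEm×1, nTeM×1, nTem×1, ntEM×1, ntEm×1, nteM×1, ntem×1
NnTTEeMM×NnTtEeMm grid (16·16=256): NNTTEEMM=4 NNTTEEMm=4 NNTTEeMM=8 NNTTEeMm=8 NNTTeeMM=4 NNTTeeMm=4 NNTtEEMM=4 NNTtEEMm=4 NNTtEeMM=8 NNTtEeMm=8 NNTteeMM=4 NNTteeMm=4 NnTTEEMM=8 NnTTEEMm=8 NnTTEeMM=16 NnTTEeMm=16 NnTTeeMM=8 NnTTeeMm=8 NnTtEEMM=8 NnTtEEMm=8 NnTtEeMM=16 NnTtEeMm=16 NnTteeMM=8 NnTteeMm=8 nnTTEEMM=4 nnTTEEMm=4 nnTTEeMM=8 nnTTEeMm=8 nnTTeeMM=4 nnTTeeMm=4 nnTtEEMM=4 nnTtEEMm=4 nnTtEeMM=8 nnTtEeMm=8 nnTteeMM=4 nnTteeMm=4
nnTteeMM hits 4/256; gcd=4; 4÷4/256÷4 = 1/64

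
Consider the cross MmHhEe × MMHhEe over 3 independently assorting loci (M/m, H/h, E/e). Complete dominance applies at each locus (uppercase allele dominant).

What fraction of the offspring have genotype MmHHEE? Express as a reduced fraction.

P(MmHHEE) = 1/32

MmHhEe gametes: MHE×1, MHe×1, MhE×1, Mhe×1, mHE×1, mHe×1, mhE×1, mhe×1
MMHhEe gametes: MHE×2, MHe×2, MhE×2, Mhe×2
MmHhEe×MMHhEe grid (8·8=64): MMHHEE=2 MMHHEe=4 MMHHee=2 MMHhEE=4 MMHhEe=8 MMHhee=4 MMhhEE=2 MMhhEe=4 MMhhee=2 MmHHEE=2 MmHHEe=4 MmHHee=2 MmHhEE=4 MmHhEe=8 MmHhee=4 MmhhEE=2 MmhhEe=4 Mmhhee=2
MmHHEE hits 2/64; gcd=2; 2÷2/64÷2 = 1/32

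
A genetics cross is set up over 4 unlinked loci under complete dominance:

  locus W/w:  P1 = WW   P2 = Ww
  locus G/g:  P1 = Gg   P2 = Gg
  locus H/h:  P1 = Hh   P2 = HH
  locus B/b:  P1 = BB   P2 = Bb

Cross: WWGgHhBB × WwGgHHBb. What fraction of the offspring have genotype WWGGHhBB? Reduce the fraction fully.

P(WWGGHhBB) = 1/32

WWGgHhBB gametes: WGHB×4, WGhB×4, WgHB×4, WghB×4
WwGgHHBb gametes: WGHB×2, WGHb×2, WgHB×2, WgHb×2, wGHB×2, wGHb×2, wgHB×2, wgHb×2
WWGgHhBB×WwGgHHBb grid (16·16=256): WWGGHHBB=8 WWGGHHBb=8 WWGGHhBB=8 WWGGHhBb=8 WWGgHHBB=16 WWGgHHBb=16 WWGgHhBB=16 WWGgHhBb=16 WWggHHBB=8 WWggHHBb=8 WWggHhBB=8 WWggHhBb=8 WwGGHHBB=8 WwGGHHBb=8 WwGGHhBB=8 WwGGHhBb=8 WwGgHHBB=16 WwGgHHBb=16 WwGgHhBB=16 WwGgHhBb=16 WwggHHBB=8 WwggHHBb=8 WwggHhBB=8 WwggHhBb=8
WWGGHhBB hits 8/256; gcd=8; 8÷8/256÷8 = 1/32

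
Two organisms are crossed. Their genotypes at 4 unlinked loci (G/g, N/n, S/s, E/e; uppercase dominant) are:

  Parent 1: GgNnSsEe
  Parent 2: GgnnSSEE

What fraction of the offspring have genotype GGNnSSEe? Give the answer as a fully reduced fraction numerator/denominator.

GgNnSsEe gametes: GNSE×1, GNSe×1, GNsE×1, GNse×1, GnSE×1, GnSe×1, GnsE×1, Gnse×1, gNSE×1, gNSe×1, gNsE×1, gNse×1, gnSE×1, gnSe×1, gnsE×1, gnse×1
GgnnSSEE gametes: GnSE×8, gnSE×8
GgNnSsEe×GgnnSSEE grid (16·16=256): GGNnSSEE=8 GGNnSSEe=8 GGNnSsEE=8 GGNnSsEe=8 GGnnSSEE=8 GGnnSSEe=8 GGnnSsEE=8 GGnnSsEe=8 GgNnSSEE=16 GgNnSSEe=16 GgNnSsEE=16 GgNnSsEe=16 GgnnSSEE=16 GgnnSSEe=16 GgnnSsEE=16 GgnnSsEe=16 ggNnSSEE=8 ggNnSSEe=8 ggNnSsEE=8 ggNnSsEe=8 ggnnSSEE=8 ggnnSSEe=8 ggnnSsEE=8 ggnnSsEe=8
GGNnSSEe hits 8/256; gcd=8; 8÷8/256÷8 = 1/32

P(GGNnSSEe) = 1/32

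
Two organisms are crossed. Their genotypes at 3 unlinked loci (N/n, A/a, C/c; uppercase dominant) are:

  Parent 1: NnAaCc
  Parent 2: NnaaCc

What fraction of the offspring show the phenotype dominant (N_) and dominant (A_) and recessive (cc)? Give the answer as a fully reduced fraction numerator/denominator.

NnAaCc gametes: NAC×1, NAc×1, NaC×1, Nac×1, nAC×1, nAc×1, naC×1, nac×1
NnaaCc gametes: NaC×2, Nac×2, naC×2, nac×2
NnAaCc×NnaaCc grid (8·8=64): NNAaCC=2 NNAaCc=4 NNAacc=2 NNaaCC=2 NNaaCc=4 NNaacc=2 NnAaCC=4 NnAaCc=8 NnAacc=4 NnaaCC=4 NnaaCc=8 Nnaacc=4 nnAaCC=2 nnAaCc=4 nnAacc=2 nnaaCC=2 nnaaCc=4 nnaacc=2
N_ A_ cc hits 6/64; gcd=2; 6÷2/64÷2 = 3/32

P(N_ A_ cc) = 3/32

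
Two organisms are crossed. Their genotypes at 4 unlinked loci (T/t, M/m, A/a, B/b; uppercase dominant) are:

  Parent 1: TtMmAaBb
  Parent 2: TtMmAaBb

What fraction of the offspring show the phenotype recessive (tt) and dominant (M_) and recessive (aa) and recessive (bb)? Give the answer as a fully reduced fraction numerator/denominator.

P(tt M_ aa bb) = 3/256

TtMmAaBb gametes: TMAB×1, TMAb×1, TMaB×1, TMab×1, TmAB×1, TmAb×1, TmaB×1, Tmab×1, tMAB×1, tMAb×1, tMaB×1, tMab×1, tmAB×1, tmAb×1, tmaB×1, tmab×1
TtMmAaBb gametes: TMAB×1, TMAb×1, TMaB×1, TMab×1, TmAB×1, TmAb×1, TmaB×1, Tmab×1, tMAB×1, tMAb×1, tMaB×1, tMab×1, tmAB×1, tmAb×1, tmaB×1, tmab×1
TtMmAaBb×TtMmAaBb grid (16·16=256): TTMMAABB=1 TTMMAABb=2 TTMMAAbb=1 TTMMAaBB=2 TTMMAaBb=4 TTMMAabb=2 TTMMaaBB=1 TTMMaaBb=2 TTMMaabb=1 TTMmAABB=2 TTMmAABb=4 TTMmAAbb=2 TTMmAaBB=4 TTMmAaBb=8 TTMmAabb=4 TTMmaaBB=2 TTMmaaBb=4 TTMmaabb=2 TTmmAABB=1 TTmmAABb=2 TTmmAAbb=1 TTmmAaBB=2 TTmmAaBb=4 TTmmAabb=2 TTmmaaBB=1 TTmmaaBb=2 TTmmaabb=1 TtMMAABB=2 TtMMAABb=4 TtMMAAbb=2 TtMMAaBB=4 TtMMAaBb=8 TtMMAabb=4 TtMMaaBB=2 TtMMaaBb=4 TtMMaabb=2 TtMmAABB=4 TtMmAABb=8 TtMmAAbb=4 TtMmAaBB=8 TtMmAaBb=16 TtMmAabb=8 TtMmaaBB=4 TtMmaaBb=8 TtMmaabb=4 TtmmAABB=2 TtmmAABb=4 TtmmAAbb=2 TtmmAaBB=4 TtmmAaBb=8 TtmmAabb=4 TtmmaaBB=2 TtmmaaBb=4 Ttmmaabb=2 ttMMAABB=1 ttMMAABb=2 ttMMAAbb=1 ttMMAaBB=2 ttMMAaBb=4 ttMMAabb=2 ttMMaaBB=1 ttMMaaBb=2 ttMMaabb=1 ttMmAABB=2 ttMmAABb=4 ttMmAAbb=2 ttMmAaBB=4 ttMmAaBb=8 ttMmAabb=4 ttMmaaBB=2 ttMmaaBb=4 ttMmaabb=2 ttmmAABB=1 ttmmAABb=2 ttmmAAbb=1 ttmmAaBB=2 ttmmAaBb=4 ttmmAabb=2 ttmmaaBB=1 ttmmaaBb=2 ttmmaabb=1
tt M_ aa bb hits 3/256; gcd=1; 3÷1/256÷1 = 3/256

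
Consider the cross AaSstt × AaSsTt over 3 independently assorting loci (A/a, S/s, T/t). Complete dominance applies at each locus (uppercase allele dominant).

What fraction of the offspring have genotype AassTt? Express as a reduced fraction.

P(AassTt) = 1/16

AaSstt gametes: ASt×2, Ast×2, aSt×2, ast×2
AaSsTt gametes: AST×1, ASt×1, AsT×1, Ast×1, aST×1, aSt×1, asT×1, ast×1
AaSstt×AaSsTt grid (8·8=64): AASSTt=2 AASStt=2 AASsTt=4 AASstt=4 AAssTt=2 AAsstt=2 AaSSTt=4 AaSStt=4 AaSsTt=8 AaSstt=8 AassTt=4 Aasstt=4 aaSSTt=2 aaSStt=2 aaSsTt=4 aaSstt=4 aassTt=2 aasstt=2
AassTt hits 4/64; gcd=4; 4÷4/64÷4 = 1/16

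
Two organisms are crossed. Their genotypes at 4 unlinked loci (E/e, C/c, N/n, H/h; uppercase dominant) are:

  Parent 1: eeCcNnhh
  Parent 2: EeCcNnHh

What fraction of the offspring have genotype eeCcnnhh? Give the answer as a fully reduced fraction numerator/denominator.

P(eeCcnnhh) = 1/32

eeCcNnhh gametes: eCNh×4, eCnh×4, ecNh×4, ecnh×4
EeCcNnHh gametes: ECNH×1, ECNh×1, ECnH×1, ECnh×1, EcNH×1, EcNh×1, EcnH×1, Ecnh×1, eCNH×1, eCNh×1, eCnH×1, eCnh×1, ecNH×1, ecNh×1, ecnH×1, ecnh×1
eeCcNnhh×EeCcNnHh grid (16·16=256): EeCCNNHh=4 EeCCNNhh=4 EeCCNnHh=8 EeCCNnhh=8 EeCCnnHh=4 EeCCnnhh=4 EeCcNNHh=8 EeCcNNhh=8 EeCcNnHh=16 EeCcNnhh=16 EeCcnnHh=8 EeCcnnhh=8 EeccNNHh=4 EeccNNhh=4 EeccNnHh=8 EeccNnhh=8 EeccnnHh=4 Eeccnnhh=4 eeCCNNHh=4 eeCCNNhh=4 eeCCNnHh=8 eeCCNnhh=8 eeCCnnHh=4 eeCCnnhh=4 eeCcNNHh=8 eeCcNNhh=8 eeCcNnHh=16 eeCcNnhh=16 eeCcnnHh=8 eeCcnnhh=8 eeccNNHh=4 eeccNNhh=4 eeccNnHh=8 eeccNnhh=8 eeccnnHh=4 eeccnnhh=4
eeCcnnhh hits 8/256; gcd=8; 8÷8/256÷8 = 1/32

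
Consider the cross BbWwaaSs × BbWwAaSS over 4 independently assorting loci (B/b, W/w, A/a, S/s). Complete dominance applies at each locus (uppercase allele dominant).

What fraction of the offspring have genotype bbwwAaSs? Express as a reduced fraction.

P(bbwwAaSs) = 1/64

BbWwaaSs gametes: BWaS×2, BWas×2, BwaS×2, Bwas×2, bWaS×2, bWas×2, bwaS×2, bwas×2
BbWwAaSS gametes: BWAS×2, BWaS×2, BwAS×2, BwaS×2, bWAS×2, bWaS×2, bwAS×2, bwaS×2
BbWwaaSs×BbWwAaSS grid (16·16=256): BBWWAaSS=4 BBWWAaSs=4 BBWWaaSS=4 BBWWaaSs=4 BBWwAaSS=8 BBWwAaSs=8 BBWwaaSS=8 BBWwaaSs=8 BBwwAaSS=4 BBwwAaSs=4 BBwwaaSS=4 BBwwaaSs=4 BbWWAaSS=8 BbWWAaSs=8 BbWWaaSS=8 BbWWaaSs=8 BbWwAaSS=16 BbWwAaSs=16 BbWwaaSS=16 BbWwaaSs=16 BbwwAaSS=8 BbwwAaSs=8 BbwwaaSS=8 BbwwaaSs=8 bbWWAaSS=4 bbWWAaSs=4 bbWWaaSS=4 bbWWaaSs=4 bbWwAaSS=8 bbWwAaSs=8 bbWwaaSS=8 bbWwaaSs=8 bbwwAaSS=4 bbwwAaSs=4 bbwwaaSS=4 bbwwaaSs=4
bbwwAaSs hits 4/256; gcd=4; 4÷4/256÷4 = 1/64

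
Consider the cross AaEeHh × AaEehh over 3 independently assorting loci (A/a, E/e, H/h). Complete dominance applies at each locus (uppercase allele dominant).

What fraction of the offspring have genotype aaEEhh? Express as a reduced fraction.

P(aaEEhh) = 1/32

AaEeHh gametes: AEH×1, AEh×1, AeH×1, Aeh×1, aEH×1, aEh×1, aeH×1, aeh×1
AaEehh gametes: AEh×2, Aeh×2, aEh×2, aeh×2
AaEeHh×AaEehh grid (8·8=64): AAEEHh=2 AAEEhh=2 AAEeHh=4 AAEehh=4 AAeeHh=2 AAeehh=2 AaEEHh=4 AaEEhh=4 AaEeHh=8 AaEehh=8 AaeeHh=4 Aaeehh=4 aaEEHh=2 aaEEhh=2 aaEeHh=4 aaEehh=4 aaeeHh=2 aaeehh=2
aaEEhh hits 2/64; gcd=2; 2÷2/64÷2 = 1/32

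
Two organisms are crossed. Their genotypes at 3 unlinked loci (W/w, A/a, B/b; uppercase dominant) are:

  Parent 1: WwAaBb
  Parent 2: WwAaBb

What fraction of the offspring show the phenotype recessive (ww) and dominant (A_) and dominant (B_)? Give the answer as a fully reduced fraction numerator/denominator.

P(ww A_ B_) = 9/64

WwAaBb gametes: WAB×1, WAb×1, WaB×1, Wab×1, wAB×1, wAb×1, waB×1, wab×1
WwAaBb gametes: WAB×1, WAb×1, WaB×1, Wab×1, wAB×1, wAb×1, waB×1, wab×1
WwAaBb×WwAaBb grid (8·8=64): WWAABB=1 WWAABb=2 WWAAbb=1 WWAaBB=2 WWAaBb=4 WWAabb=2 WWaaBB=1 WWaaBb=2 WWaabb=1 WwAABB=2 WwAABb=4 WwAAbb=2 WwAaBB=4 WwAaBb=8 WwAabb=4 WwaaBB=2 WwaaBb=4 Wwaabb=2 wwAABB=1 wwAABb=2 wwAAbb=1 wwAaBB=2 wwAaBb=4 wwAabb=2 wwaaBB=1 wwaaBb=2 wwaabb=1
ww A_ B_ hits 9/64; gcd=1; 9÷1/64÷1 = 9/64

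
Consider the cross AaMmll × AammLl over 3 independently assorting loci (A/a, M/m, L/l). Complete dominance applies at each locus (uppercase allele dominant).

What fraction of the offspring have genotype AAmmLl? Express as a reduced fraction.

P(AAmmLl) = 1/16

AaMmll gametes: AMl×2, Aml×2, aMl×2, aml×2
AammLl gametes: AmL×2, Aml×2, amL×2, aml×2
AaMmll×AammLl grid (8·8=64): AAMmLl=4 AAMmll=4 AAmmLl=4 AAmmll=4 AaMmLl=8 AaMmll=8 AammLl=8 Aammll=8 aaMmLl=4 aaMmll=4 aammLl=4 aammll=4
AAmmLl hits 4/64; gcd=4; 4÷4/64÷4 = 1/16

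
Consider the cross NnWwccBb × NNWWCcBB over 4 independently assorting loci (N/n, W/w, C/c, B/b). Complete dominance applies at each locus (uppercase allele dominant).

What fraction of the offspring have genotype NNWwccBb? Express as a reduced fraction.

NnWwccBb gametes: NWcB×2, NWcb×2, NwcB×2, Nwcb×2, nWcB×2, nWcb×2, nwcB×2, nwcb×2
NNWWCcBB gametes: NWCB×8, NWcB×8
NnWwccBb×NNWWCcBB grid (16·16=256): NNWWCcBB=16 NNWWCcBb=16 NNWWccBB=16 NNWWccBb=16 NNWwCcBB=16 NNWwCcBb=16 NNWwccBB=16 NNWwccBb=16 NnWWCcBB=16 NnWWCcBb=16 NnWWccBB=16 NnWWccBb=16 NnWwCcBB=16 NnWwCcBb=16 NnWwccBB=16 NnWwccBb=16
NNWwccBb hits 16/256; gcd=16; 16÷16/256÷16 = 1/16

P(NNWwccBb) = 1/16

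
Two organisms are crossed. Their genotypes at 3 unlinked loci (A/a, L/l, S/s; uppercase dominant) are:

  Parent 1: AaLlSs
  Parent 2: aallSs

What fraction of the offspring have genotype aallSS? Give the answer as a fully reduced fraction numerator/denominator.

AaLlSs gametes: ALS×1, ALs×1, AlS×1, Als×1, aLS×1, aLs×1, alS×1, als×1
aallSs gametes: alS×4, als×4
AaLlSs×aallSs grid (8·8=64): AaLlSS=4 AaLlSs=8 AaLlss=4 AallSS=4 AallSs=8 Aallss=4 aaLlSS=4 aaLlSs=8 aaLlss=4 aallSS=4 aallSs=8 aallss=4
aallSS hits 4/64; gcd=4; 4÷4/64÷4 = 1/16

P(aallSS) = 1/16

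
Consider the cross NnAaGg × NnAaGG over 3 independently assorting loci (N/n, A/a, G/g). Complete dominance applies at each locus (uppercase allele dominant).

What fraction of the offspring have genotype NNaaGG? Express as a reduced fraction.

P(NNaaGG) = 1/32

NnAaGg gametes: NAG×1, NAg×1, NaG×1, Nag×1, nAG×1, nAg×1, naG×1, nag×1
NnAaGG gametes: NAG×2, NaG×2, nAG×2, naG×2
NnAaGg×NnAaGG grid (8·8=64): NNAAGG=2 NNAAGg=2 NNAaGG=4 NNAaGg=4 NNaaGG=2 NNaaGg=2 NnAAGG=4 NnAAGg=4 NnAaGG=8 NnAaGg=8 NnaaGG=4 NnaaGg=4 nnAAGG=2 nnAAGg=2 nnAaGG=4 nnAaGg=4 nnaaGG=2 nnaaGg=2
NNaaGG hits 2/64; gcd=2; 2÷2/64÷2 = 1/32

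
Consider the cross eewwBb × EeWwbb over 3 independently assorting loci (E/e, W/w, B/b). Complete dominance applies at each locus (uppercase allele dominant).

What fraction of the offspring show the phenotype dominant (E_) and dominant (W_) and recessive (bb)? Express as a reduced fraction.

eewwBb gametes: ewB×4, ewb×4
EeWwbb gametes: EWb×2, Ewb×2, eWb×2, ewb×2
eewwBb×EeWwbb grid (8·8=64): EeWwBb=8 EeWwbb=8 EewwBb=8 Eewwbb=8 eeWwBb=8 eeWwbb=8 eewwBb=8 eewwbb=8
E_ W_ bb hits 8/64; gcd=8; 8÷8/64÷8 = 1/8

P(E_ W_ bb) = 1/8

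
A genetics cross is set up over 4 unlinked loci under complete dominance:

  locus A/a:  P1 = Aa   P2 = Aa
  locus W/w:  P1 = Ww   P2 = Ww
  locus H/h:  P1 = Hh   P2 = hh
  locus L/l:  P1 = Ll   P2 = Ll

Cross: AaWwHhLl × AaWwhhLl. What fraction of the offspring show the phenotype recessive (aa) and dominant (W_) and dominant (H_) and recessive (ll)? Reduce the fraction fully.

AaWwHhLl gametes: AWHL×1, AWHl×1, AWhL×1, AWhl×1, AwHL×1, AwHl×1, AwhL×1, Awhl×1, aWHL×1, aWHl×1, aWhL×1, aWhl×1, awHL×1, awHl×1, awhL×1, awhl×1
AaWwhhLl gametes: AWhL×2, AWhl×2, AwhL×2, Awhl×2, aWhL×2, aWhl×2, awhL×2, awhl×2
AaWwHhLl×AaWwhhLl grid (16·16=256): AAWWHhLL=2 AAWWHhLl=4 AAWWHhll=2 AAWWhhLL=2 AAWWhhLl=4 AAWWhhll=2 AAWwHhLL=4 AAWwHhLl=8 AAWwHhll=4 AAWwhhLL=4 AAWwhhLl=8 AAWwhhll=4 AAwwHhLL=2 AAwwHhLl=4 AAwwHhll=2 AAwwhhLL=2 AAwwhhLl=4 AAwwhhll=2 AaWWHhLL=4 AaWWHhLl=8 AaWWHhll=4 AaWWhhLL=4 AaWWhhLl=8 AaWWhhll=4 AaWwHhLL=8 AaWwHhLl=16 AaWwHhll=8 AaWwhhLL=8 AaWwhhLl=16 AaWwhhll=8 AawwHhLL=4 AawwHhLl=8 AawwHhll=4 AawwhhLL=4 AawwhhLl=8 Aawwhhll=4 aaWWHhLL=2 aaWWHhLl=4 aaWWHhll=2 aaWWhhLL=2 aaWWhhLl=4 aaWWhhll=2 aaWwHhLL=4 aaWwHhLl=8 aaWwHhll=4 aaWwhhLL=4 aaWwhhLl=8 aaWwhhll=4 aawwHhLL=2 aawwHhLl=4 aawwHhll=2 aawwhhLL=2 aawwhhLl=4 aawwhhll=2
aa W_ H_ ll hits 6/256; gcd=2; 6÷2/256÷2 = 3/128

P(aa W_ H_ ll) = 3/128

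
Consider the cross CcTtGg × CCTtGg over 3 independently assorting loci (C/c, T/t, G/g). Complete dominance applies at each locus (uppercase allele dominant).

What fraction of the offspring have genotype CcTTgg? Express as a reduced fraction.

P(CcTTgg) = 1/32

CcTtGg gametes: CTG×1, CTg×1, CtG×1, Ctg×1, cTG×1, cTg×1, ctG×1, ctg×1
CCTtGg gametes: CTG×2, CTg×2, CtG×2, Ctg×2
CcTtGg×CCTtGg grid (8·8=64): CCTTGG=2 CCTTGg=4 CCTTgg=2 CCTtGG=4 CCTtGg=8 CCTtgg=4 CCttGG=2 CCttGg=4 CCttgg=2 CcTTGG=2 CcTTGg=4 CcTTgg=2 CcTtGG=4 CcTtGg=8 CcTtgg=4 CcttGG=2 CcttGg=4 Ccttgg=2
CcTTgg hits 2/64; gcd=2; 2÷2/64÷2 = 1/32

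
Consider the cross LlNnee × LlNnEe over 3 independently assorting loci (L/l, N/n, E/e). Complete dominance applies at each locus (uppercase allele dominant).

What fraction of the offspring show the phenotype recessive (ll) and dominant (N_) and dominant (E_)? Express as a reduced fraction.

P(ll N_ E_) = 3/32

LlNnee gametes: LNe×2, Lne×2, lNe×2, lne×2
LlNnEe gametes: LNE×1, LNe×1, LnE×1, Lne×1, lNE×1, lNe×1, lnE×1, lne×1
LlNnee×LlNnEe grid (8·8=64): LLNNEe=2 LLNNee=2 LLNnEe=4 LLNnee=4 LLnnEe=2 LLnnee=2 LlNNEe=4 LlNNee=4 LlNnEe=8 LlNnee=8 LlnnEe=4 Llnnee=4 llNNEe=2 llNNee=2 llNnEe=4 llNnee=4 llnnEe=2 llnnee=2
ll N_ E_ hits 6/64; gcd=2; 6÷2/64÷2 = 3/32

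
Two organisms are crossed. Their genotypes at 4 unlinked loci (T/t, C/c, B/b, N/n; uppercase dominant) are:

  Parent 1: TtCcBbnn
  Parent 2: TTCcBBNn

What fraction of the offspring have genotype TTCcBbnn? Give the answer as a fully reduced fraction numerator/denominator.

TtCcBbnn gametes: TCBn×2, TCbn×2, TcBn×2, Tcbn×2, tCBn×2, tCbn×2, tcBn×2, tcbn×2
TTCcBBNn gametes: TCBN×4, TCBn×4, TcBN×4, TcBn×4
TtCcBbnn×TTCcBBNn grid (16·16=256): TTCCBBNn=8 TTCCBBnn=8 TTCCBbNn=8 TTCCBbnn=8 TTCcBBNn=16 TTCcBBnn=16 TTCcBbNn=16 TTCcBbnn=16 TTccBBNn=8 TTccBBnn=8 TTccBbNn=8 TTccBbnn=8 TtCCBBNn=8 TtCCBBnn=8 TtCCBbNn=8 TtCCBbnn=8 TtCcBBNn=16 TtCcBBnn=16 TtCcBbNn=16 TtCcBbnn=16 TtccBBNn=8 TtccBBnn=8 TtccBbNn=8 TtccBbnn=8
TTCcBbnn hits 16/256; gcd=16; 16÷16/256÷16 = 1/16

P(TTCcBbnn) = 1/16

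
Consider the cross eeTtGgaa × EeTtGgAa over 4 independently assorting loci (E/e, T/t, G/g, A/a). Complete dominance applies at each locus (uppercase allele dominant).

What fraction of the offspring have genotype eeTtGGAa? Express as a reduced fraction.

eeTtGgaa gametes: eTGa×4, eTga×4, etGa×4, etga×4
EeTtGgAa gametes: ETGA×1, ETGa×1, ETgA×1, ETga×1, EtGA×1, EtGa×1, EtgA×1, Etga×1, eTGA×1, eTGa×1, eTgA×1, eTga×1, etGA×1, etGa×1, etgA×1, etga×1
eeTtGgaa×EeTtGgAa grid (16·16=256): EeTTGGAa=4 EeTTGGaa=4 EeTTGgAa=8 EeTTGgaa=8 EeTTggAa=4 EeTTggaa=4 EeTtGGAa=8 EeTtGGaa=8 EeTtGgAa=16 EeTtGgaa=16 EeTtggAa=8 EeTtggaa=8 EettGGAa=4 EettGGaa=4 EettGgAa=8 EettGgaa=8 EettggAa=4 Eettggaa=4 eeTTGGAa=4 eeTTGGaa=4 eeTTGgAa=8 eeTTGgaa=8 eeTTggAa=4 eeTTggaa=4 eeTtGGAa=8 eeTtGGaa=8 eeTtGgAa=16 eeTtGgaa=16 eeTtggAa=8 eeTtggaa=8 eettGGAa=4 eettGGaa=4 eettGgAa=8 eettGgaa=8 eettggAa=4 eettggaa=4
eeTtGGAa hits 8/256; gcd=8; 8÷8/256÷8 = 1/32

P(eeTtGGAa) = 1/32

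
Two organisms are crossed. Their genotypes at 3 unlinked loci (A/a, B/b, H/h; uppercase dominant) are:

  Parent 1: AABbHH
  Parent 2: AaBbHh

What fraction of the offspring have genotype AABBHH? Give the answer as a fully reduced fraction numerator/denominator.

P(AABBHH) = 1/16

AABbHH gametes: ABH×4, AbH×4
AaBbHh gametes: ABH×1, ABh×1, AbH×1, Abh×1, aBH×1, aBh×1, abH×1, abh×1
AABbHH×AaBbHh grid (8·8=64): AABBHH=4 AABBHh=4 AABbHH=8 AABbHh=8 AAbbHH=4 AAbbHh=4 AaBBHH=4 AaBBHh=4 AaBbHH=8 AaBbHh=8 AabbHH=4 AabbHh=4
AABBHH hits 4/64; gcd=4; 4÷4/64÷4 = 1/16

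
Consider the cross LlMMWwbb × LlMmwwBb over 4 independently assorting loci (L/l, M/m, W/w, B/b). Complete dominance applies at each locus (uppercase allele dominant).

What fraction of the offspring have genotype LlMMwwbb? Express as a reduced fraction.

P(LlMMwwbb) = 1/16

LlMMWwbb gametes: LMWb×4, LMwb×4, lMWb×4, lMwb×4
LlMmwwBb gametes: LMwB×2, LMwb×2, LmwB×2, Lmwb×2, lMwB×2, lMwb×2, lmwB×2, lmwb×2
LlMMWwbb×LlMmwwBb grid (16·16=256): LLMMWwBb=8 LLMMWwbb=8 LLMMwwBb=8 LLMMwwbb=8 LLMmWwBb=8 LLMmWwbb=8 LLMmwwBb=8 LLMmwwbb=8 LlMMWwBb=16 LlMMWwbb=16 LlMMwwBb=16 LlMMwwbb=16 LlMmWwBb=16 LlMmWwbb=16 LlMmwwBb=16 LlMmwwbb=16 llMMWwBb=8 llMMWwbb=8 llMMwwBb=8 llMMwwbb=8 llMmWwBb=8 llMmWwbb=8 llMmwwBb=8 llMmwwbb=8
LlMMwwbb hits 16/256; gcd=16; 16÷16/256÷16 = 1/16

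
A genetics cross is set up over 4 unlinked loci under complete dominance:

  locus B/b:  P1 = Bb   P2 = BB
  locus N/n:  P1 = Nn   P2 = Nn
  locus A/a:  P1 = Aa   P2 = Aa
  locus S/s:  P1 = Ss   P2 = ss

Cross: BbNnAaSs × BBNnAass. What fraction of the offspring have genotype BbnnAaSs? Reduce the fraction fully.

BbNnAaSs gametes: BNAS×1, BNAs×1, BNaS×1, BNas×1, BnAS×1, BnAs×1, BnaS×1, Bnas×1, bNAS×1, bNAs×1, bNaS×1, bNas×1, bnAS×1, bnAs×1, bnaS×1, bnas×1
BBNnAass gametes: BNAs×4, BNas×4, BnAs×4, Bnas×4
BbNnAaSs×BBNnAass grid (16·16=256): BBNNAASs=4 BBNNAAss=4 BBNNAaSs=8 BBNNAass=8 BBNNaaSs=4 BBNNaass=4 BBNnAASs=8 BBNnAAss=8 BBNnAaSs=16 BBNnAass=16 BBNnaaSs=8 BBNnaass=8 BBnnAASs=4 BBnnAAss=4 BBnnAaSs=8 BBnnAass=8 BBnnaaSs=4 BBnnaass=4 BbNNAASs=4 BbNNAAss=4 BbNNAaSs=8 BbNNAass=8 BbNNaaSs=4 BbNNaass=4 BbNnAASs=8 BbNnAAss=8 BbNnAaSs=16 BbNnAass=16 BbNnaaSs=8 BbNnaass=8 BbnnAASs=4 BbnnAAss=4 BbnnAaSs=8 BbnnAass=8 BbnnaaSs=4 Bbnnaass=4
BbnnAaSs hits 8/256; gcd=8; 8÷8/256÷8 = 1/32

P(BbnnAaSs) = 1/32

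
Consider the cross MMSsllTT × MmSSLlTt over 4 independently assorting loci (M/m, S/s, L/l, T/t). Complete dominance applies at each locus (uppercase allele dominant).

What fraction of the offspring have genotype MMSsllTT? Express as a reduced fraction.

P(MMSsllTT) = 1/16

MMSsllTT gametes: MSlT×8, MslT×8
MmSSLlTt gametes: MSLT×2, MSLt×2, MSlT×2, MSlt×2, mSLT×2, mSLt×2, mSlT×2, mSlt×2
MMSsllTT×MmSSLlTt grid (16·16=256): MMSSLlTT=16 MMSSLlTt=16 MMSSllTT=16 MMSSllTt=16 MMSsLlTT=16 MMSsLlTt=16 MMSsllTT=16 MMSsllTt=16 MmSSLlTT=16 MmSSLlTt=16 MmSSllTT=16 MmSSllTt=16 MmSsLlTT=16 MmSsLlTt=16 MmSsllTT=16 MmSsllTt=16
MMSsllTT hits 16/256; gcd=16; 16÷16/256÷16 = 1/16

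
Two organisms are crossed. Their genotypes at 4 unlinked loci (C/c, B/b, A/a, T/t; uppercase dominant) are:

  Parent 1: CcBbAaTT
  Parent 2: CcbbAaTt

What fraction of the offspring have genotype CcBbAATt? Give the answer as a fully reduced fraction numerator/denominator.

P(CcBbAATt) = 1/32

CcBbAaTT gametes: CBAT×2, CBaT×2, CbAT×2, CbaT×2, cBAT×2, cBaT×2, cbAT×2, cbaT×2
CcbbAaTt gametes: CbAT×2, CbAt×2, CbaT×2, Cbat×2, cbAT×2, cbAt×2, cbaT×2, cbat×2
CcBbAaTT×CcbbAaTt grid (16·16=256): CCBbAATT=4 CCBbAATt=4 CCBbAaTT=8 CCBbAaTt=8 CCBbaaTT=4 CCBbaaTt=4 CCbbAATT=4 CCbbAATt=4 CCbbAaTT=8 CCbbAaTt=8 CCbbaaTT=4 CCbbaaTt=4 CcBbAATT=8 CcBbAATt=8 CcBbAaTT=16 CcBbAaTt=16 CcBbaaTT=8 CcBbaaTt=8 CcbbAATT=8 CcbbAATt=8 CcbbAaTT=16 CcbbAaTt=16 CcbbaaTT=8 CcbbaaTt=8 ccBbAATT=4 ccBbAATt=4 ccBbAaTT=8 ccBbAaTt=8 ccBbaaTT=4 ccBbaaTt=4 ccbbAATT=4 ccbbAATt=4 ccbbAaTT=8 ccbbAaTt=8 ccbbaaTT=4 ccbbaaTt=4
CcBbAATt hits 8/256; gcd=8; 8÷8/256÷8 = 1/32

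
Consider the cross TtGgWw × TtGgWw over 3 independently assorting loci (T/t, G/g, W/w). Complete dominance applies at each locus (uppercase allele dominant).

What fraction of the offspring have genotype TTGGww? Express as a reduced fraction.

TtGgWw gametes: TGW×1, TGw×1, TgW×1, Tgw×1, tGW×1, tGw×1, tgW×1, tgw×1
TtGgWw gametes: TGW×1, TGw×1, TgW×1, Tgw×1, tGW×1, tGw×1, tgW×1, tgw×1
TtGgWw×TtGgWw grid (8·8=64): TTGGWW=1 TTGGWw=2 TTGGww=1 TTGgWW=2 TTGgWw=4 TTGgww=2 TTggWW=1 TTggWw=2 TTggww=1 TtGGWW=2 TtGGWw=4 TtGGww=2 TtGgWW=4 TtGgWw=8 TtGgww=4 TtggWW=2 TtggWw=4 Ttggww=2 ttGGWW=1 ttGGWw=2 ttGGww=1 ttGgWW=2 ttGgWw=4 ttGgww=2 ttggWW=1 ttggWw=2 ttggww=1
TTGGww hits 1/64; gcd=1; 1÷1/64÷1 = 1/64

P(TTGGww) = 1/64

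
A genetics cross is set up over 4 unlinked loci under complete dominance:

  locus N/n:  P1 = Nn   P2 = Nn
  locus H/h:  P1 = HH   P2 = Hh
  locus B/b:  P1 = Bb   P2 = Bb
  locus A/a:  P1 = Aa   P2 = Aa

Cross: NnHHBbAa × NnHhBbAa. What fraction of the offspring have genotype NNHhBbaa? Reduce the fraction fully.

NnHHBbAa gametes: NHBA×2, NHBa×2, NHbA×2, NHba×2, nHBA×2, nHBa×2, nHbA×2, nHba×2
NnHhBbAa gametes: NHBA×1, NHBa×1, NHbA×1, NHba×1, NhBA×1, NhBa×1, NhbA×1, Nhba×1, nHBA×1, nHBa×1, nHbA×1, nHba×1, nhBA×1, nhBa×1, nhbA×1, nhba×1
NnHHBbAa×NnHhBbAa grid (16·16=256): NNHHBBAA=2 NNHHBBAa=4 NNHHBBaa=2 NNHHBbAA=4 NNHHBbAa=8 NNHHBbaa=4 NNHHbbAA=2 NNHHbbAa=4 NNHHbbaa=2 NNHhBBAA=2 NNHhBBAa=4 NNHhBBaa=2 NNHhBbAA=4 NNHhBbAa=8 NNHhBbaa=4 NNHhbbAA=2 NNHhbbAa=4 NNHhbbaa=2 NnHHBBAA=4 NnHHBBAa=8 NnHHBBaa=4 NnHHBbAA=8 NnHHBbAa=16 NnHHBbaa=8 NnHHbbAA=4 NnHHbbAa=8 NnHHbbaa=4 NnHhBBAA=4 NnHhBBAa=8 NnHhBBaa=4 NnHhBbAA=8 NnHhBbAa=16 NnHhBbaa=8 NnHhbbAA=4 NnHhbbAa=8 NnHhbbaa=4 nnHHBBAA=2 nnHHBBAa=4 nnHHBBaa=2 nnHHBbAA=4 nnHHBbAa=8 nnHHBbaa=4 nnHHbbAA=2 nnHHbbAa=4 nnHHbbaa=2 nnHhBBAA=2 nnHhBBAa=4 nnHhBBaa=2 nnHhBbAA=4 nnHhBbAa=8 nnHhBbaa=4 nnHhbbAA=2 nnHhbbAa=4 nnHhbbaa=2
NNHhBbaa hits 4/256; gcd=4; 4÷4/256÷4 = 1/64

P(NNHhBbaa) = 1/64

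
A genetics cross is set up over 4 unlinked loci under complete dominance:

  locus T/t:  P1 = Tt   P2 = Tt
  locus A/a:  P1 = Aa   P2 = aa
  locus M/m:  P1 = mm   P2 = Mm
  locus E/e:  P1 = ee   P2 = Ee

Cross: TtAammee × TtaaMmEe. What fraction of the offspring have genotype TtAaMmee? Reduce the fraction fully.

TtAammee gametes: TAme×4, Tame×4, tAme×4, tame×4
TtaaMmEe gametes: TaME×2, TaMe×2, TamE×2, Tame×2, taME×2, taMe×2, tamE×2, tame×2
TtAammee×TtaaMmEe grid (16·16=256): TTAaMmEe=8 TTAaMmee=8 TTAammEe=8 TTAammee=8 TTaaMmEe=8 TTaaMmee=8 TTaammEe=8 TTaammee=8 TtAaMmEe=16 TtAaMmee=16 TtAammEe=16 TtAammee=16 TtaaMmEe=16 TtaaMmee=16 TtaammEe=16 Ttaammee=16 ttAaMmEe=8 ttAaMmee=8 ttAammEe=8 ttAammee=8 ttaaMmEe=8 ttaaMmee=8 ttaammEe=8 ttaammee=8
TtAaMmee hits 16/256; gcd=16; 16÷16/256÷16 = 1/16

P(TtAaMmee) = 1/16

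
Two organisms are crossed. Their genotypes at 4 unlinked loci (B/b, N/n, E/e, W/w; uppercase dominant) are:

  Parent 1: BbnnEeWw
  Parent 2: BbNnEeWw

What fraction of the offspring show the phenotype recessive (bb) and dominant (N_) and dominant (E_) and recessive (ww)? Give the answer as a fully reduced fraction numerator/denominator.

P(bb N_ E_ ww) = 3/128

BbnnEeWw gametes: BnEW×2, BnEw×2, BneW×2, Bnew×2, bnEW×2, bnEw×2, bneW×2, bnew×2
BbNnEeWw gametes: BNEW×1, BNEw×1, BNeW×1, BNew×1, BnEW×1, BnEw×1, BneW×1, Bnew×1, bNEW×1, bNEw×1, bNeW×1, bNew×1, bnEW×1, bnEw×1, bneW×1, bnew×1
BbnnEeWw×BbNnEeWw grid (16·16=256): BBNnEEWW=2 BBNnEEWw=4 BBNnEEww=2 BBNnEeWW=4 BBNnEeWw=8 BBNnEeww=4 BBNneeWW=2 BBNneeWw=4 BBNneeww=2 BBnnEEWW=2 BBnnEEWw=4 BBnnEEww=2 BBnnEeWW=4 BBnnEeWw=8 BBnnEeww=4 BBnneeWW=2 BBnneeWw=4 BBnneeww=2 BbNnEEWW=4 BbNnEEWw=8 BbNnEEww=4 BbNnEeWW=8 BbNnEeWw=16 BbNnEeww=8 BbNneeWW=4 BbNneeWw=8 BbNneeww=4 BbnnEEWW=4 BbnnEEWw=8 BbnnEEww=4 BbnnEeWW=8 BbnnEeWw=16 BbnnEeww=8 BbnneeWW=4 BbnneeWw=8 Bbnneeww=4 bbNnEEWW=2 bbNnEEWw=4 bbNnEEww=2 bbNnEeWW=4 bbNnEeWw=8 bbNnEeww=4 bbNneeWW=2 bbNneeWw=4 bbNneeww=2 bbnnEEWW=2 bbnnEEWw=4 bbnnEEww=2 bbnnEeWW=4 bbnnEeWw=8 bbnnEeww=4 bbnneeWW=2 bbnneeWw=4 bbnneeww=2
bb N_ E_ ww hits 6/256; gcd=2; 6÷2/256÷2 = 3/128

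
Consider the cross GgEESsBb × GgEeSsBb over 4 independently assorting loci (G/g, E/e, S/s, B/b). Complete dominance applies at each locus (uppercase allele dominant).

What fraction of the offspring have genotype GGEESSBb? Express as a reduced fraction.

GgEESsBb gametes: GESB×2, GESb×2, GEsB×2, GEsb×2, gESB×2, gESb×2, gEsB×2, gEsb×2
GgEeSsBb gametes: GESB×1, GESb×1, GEsB×1, GEsb×1, GeSB×1, GeSb×1, GesB×1, Gesb×1, gESB×1, gESb×1, gEsB×1, gEsb×1, geSB×1, geSb×1, gesB×1, gesb×1
GgEESsBb×GgEeSsBb grid (16·16=256): GGEESSBB=2 GGEESSBb=4 GGEESSbb=2 GGEESsBB=4 GGEESsBb=8 GGEESsbb=4 GGEEssBB=2 GGEEssBb=4 GGEEssbb=2 GGEeSSBB=2 GGEeSSBb=4 GGEeSSbb=2 GGEeSsBB=4 GGEeSsBb=8 GGEeSsbb=4 GGEessBB=2 GGEessBb=4 GGEessbb=2 GgEESSBB=4 GgEESSBb=8 GgEESSbb=4 GgEESsBB=8 GgEESsBb=16 GgEESsbb=8 GgEEssBB=4 GgEEssBb=8 GgEEssbb=4 GgEeSSBB=4 GgEeSSBb=8 GgEeSSbb=4 GgEeSsBB=8 GgEeSsBb=16 GgEeSsbb=8 GgEessBB=4 GgEessBb=8 GgEessbb=4 ggEESSBB=2 ggEESSBb=4 ggEESSbb=2 ggEESsBB=4 ggEESsBb=8 ggEESsbb=4 ggEEssBB=2 ggEEssBb=4 ggEEssbb=2 ggEeSSBB=2 ggEeSSBb=4 ggEeSSbb=2 ggEeSsBB=4 ggEeSsBb=8 ggEeSsbb=4 ggEessBB=2 ggEessBb=4 ggEessbb=2
GGEESSBb hits 4/256; gcd=4; 4÷4/256÷4 = 1/64

P(GGEESSBb) = 1/64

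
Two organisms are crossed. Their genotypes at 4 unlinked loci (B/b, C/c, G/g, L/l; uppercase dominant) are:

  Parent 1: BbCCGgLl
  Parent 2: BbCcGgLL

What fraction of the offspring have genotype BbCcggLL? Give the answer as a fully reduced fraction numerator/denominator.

BbCCGgLl gametes: BCGL×2, BCGl×2, BCgL×2, BCgl×2, bCGL×2, bCGl×2, bCgL×2, bCgl×2
BbCcGgLL gametes: BCGL×2, BCgL×2, BcGL×2, BcgL×2, bCGL×2, bCgL×2, bcGL×2, bcgL×2
BbCCGgLl×BbCcGgLL grid (16·16=256): BBCCGGLL=4 BBCCGGLl=4 BBCCGgLL=8 BBCCGgLl=8 BBCCggLL=4 BBCCggLl=4 BBCcGGLL=4 BBCcGGLl=4 BBCcGgLL=8 BBCcGgLl=8 BBCcggLL=4 BBCcggLl=4 BbCCGGLL=8 BbCCGGLl=8 BbCCGgLL=16 BbCCGgLl=16 BbCCggLL=8 BbCCggLl=8 BbCcGGLL=8 BbCcGGLl=8 BbCcGgLL=16 BbCcGgLl=16 BbCcggLL=8 BbCcggLl=8 bbCCGGLL=4 bbCCGGLl=4 bbCCGgLL=8 bbCCGgLl=8 bbCCggLL=4 bbCCggLl=4 bbCcGGLL=4 bbCcGGLl=4 bbCcGgLL=8 bbCcGgLl=8 bbCcggLL=4 bbCcggLl=4
BbCcggLL hits 8/256; gcd=8; 8÷8/256÷8 = 1/32

P(BbCcggLL) = 1/32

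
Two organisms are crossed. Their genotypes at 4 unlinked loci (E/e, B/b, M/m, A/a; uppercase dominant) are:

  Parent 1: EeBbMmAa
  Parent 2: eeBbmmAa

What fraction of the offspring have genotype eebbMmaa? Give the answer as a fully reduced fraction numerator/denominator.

EeBbMmAa gametes: EBMA×1, EBMa×1, EBmA×1, EBma×1, EbMA×1, EbMa×1, EbmA×1, Ebma×1, eBMA×1, eBMa×1, eBmA×1, eBma×1, ebMA×1, ebMa×1, ebmA×1, ebma×1
eeBbmmAa gametes: eBmA×4, eBma×4, ebmA×4, ebma×4
EeBbMmAa×eeBbmmAa grid (16·16=256): EeBBMmAA=4 EeBBMmAa=8 EeBBMmaa=4 EeBBmmAA=4 EeBBmmAa=8 EeBBmmaa=4 EeBbMmAA=8 EeBbMmAa=16 EeBbMmaa=8 EeBbmmAA=8 EeBbmmAa=16 EeBbmmaa=8 EebbMmAA=4 EebbMmAa=8 EebbMmaa=4 EebbmmAA=4 EebbmmAa=8 Eebbmmaa=4 eeBBMmAA=4 eeBBMmAa=8 eeBBMmaa=4 eeBBmmAA=4 eeBBmmAa=8 eeBBmmaa=4 eeBbMmAA=8 eeBbMmAa=16 eeBbMmaa=8 eeBbmmAA=8 eeBbmmAa=16 eeBbmmaa=8 eebbMmAA=4 eebbMmAa=8 eebbMmaa=4 eebbmmAA=4 eebbmmAa=8 eebbmmaa=4
eebbMmaa hits 4/256; gcd=4; 4÷4/256÷4 = 1/64

P(eebbMmaa) = 1/64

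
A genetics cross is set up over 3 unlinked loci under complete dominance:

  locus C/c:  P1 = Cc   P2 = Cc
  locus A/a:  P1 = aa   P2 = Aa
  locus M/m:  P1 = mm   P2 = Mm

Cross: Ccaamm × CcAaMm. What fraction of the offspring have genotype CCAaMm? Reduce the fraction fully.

P(CCAaMm) = 1/16

Ccaamm gametes: Cam×4, cam×4
CcAaMm gametes: CAM×1, CAm×1, CaM×1, Cam×1, cAM×1, cAm×1, caM×1, cam×1
Ccaamm×CcAaMm grid (8·8=64): CCAaMm=4 CCAamm=4 CCaaMm=4 CCaamm=4 CcAaMm=8 CcAamm=8 CcaaMm=8 Ccaamm=8 ccAaMm=4 ccAamm=4 ccaaMm=4 ccaamm=4
CCAaMm hits 4/64; gcd=4; 4÷4/64÷4 = 1/16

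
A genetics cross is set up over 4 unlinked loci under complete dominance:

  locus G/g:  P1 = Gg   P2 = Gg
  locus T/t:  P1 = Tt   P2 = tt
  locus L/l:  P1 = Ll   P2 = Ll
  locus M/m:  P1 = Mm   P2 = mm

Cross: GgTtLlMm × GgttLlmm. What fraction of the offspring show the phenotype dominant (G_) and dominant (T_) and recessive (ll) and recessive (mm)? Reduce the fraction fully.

P(G_ T_ ll mm) = 3/64

GgTtLlMm gametes: GTLM×1, GTLm×1, GTlM×1, GTlm×1, GtLM×1, GtLm×1, GtlM×1, Gtlm×1, gTLM×1, gTLm×1, gTlM×1, gTlm×1, gtLM×1, gtLm×1, gtlM×1, gtlm×1
GgttLlmm gametes: GtLm×4, Gtlm×4, gtLm×4, gtlm×4
GgTtLlMm×GgttLlmm grid (16·16=256): GGTtLLMm=4 GGTtLLmm=4 GGTtLlMm=8 GGTtLlmm=8 GGTtllMm=4 GGTtllmm=4 GGttLLMm=4 GGttLLmm=4 GGttLlMm=8 GGttLlmm=8 GGttllMm=4 GGttllmm=4 GgTtLLMm=8 GgTtLLmm=8 GgTtLlMm=16 GgTtLlmm=16 GgTtllMm=8 GgTtllmm=8 GgttLLMm=8 GgttLLmm=8 GgttLlMm=16 GgttLlmm=16 GgttllMm=8 Ggttllmm=8 ggTtLLMm=4 ggTtLLmm=4 ggTtLlMm=8 ggTtLlmm=8 ggTtllMm=4 ggTtllmm=4 ggttLLMm=4 ggttLLmm=4 ggttLlMm=8 ggttLlmm=8 ggttllMm=4 ggttllmm=4
G_ T_ ll mm hits 12/256; gcd=4; 12÷4/256÷4 = 3/64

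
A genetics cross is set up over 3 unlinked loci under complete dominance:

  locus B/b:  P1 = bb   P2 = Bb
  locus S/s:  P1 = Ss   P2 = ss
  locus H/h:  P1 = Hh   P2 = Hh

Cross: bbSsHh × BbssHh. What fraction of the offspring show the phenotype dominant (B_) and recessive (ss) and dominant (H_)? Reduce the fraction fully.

bbSsHh gametes: bSH×2, bSh×2, bsH×2, bsh×2
BbssHh gametes: BsH×2, Bsh×2, bsH×2, bsh×2
bbSsHh×BbssHh grid (8·8=64): BbSsHH=4 BbSsHh=8 BbSshh=4 BbssHH=4 BbssHh=8 Bbsshh=4 bbSsHH=4 bbSsHh=8 bbSshh=4 bbssHH=4 bbssHh=8 bbsshh=4
B_ ss H_ hits 12/64; gcd=4; 12÷4/64÷4 = 3/16

P(B_ ss H_) = 3/16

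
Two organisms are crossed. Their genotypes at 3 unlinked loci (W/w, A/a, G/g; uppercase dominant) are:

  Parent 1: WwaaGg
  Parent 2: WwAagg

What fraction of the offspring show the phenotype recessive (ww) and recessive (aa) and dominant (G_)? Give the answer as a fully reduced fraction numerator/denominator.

WwaaGg gametes: WaG×2, Wag×2, waG×2, wag×2
WwAagg gametes: WAg×2, Wag×2, wAg×2, wag×2
WwaaGg×WwAagg grid (8·8=64): WWAaGg=4 WWAagg=4 WWaaGg=4 WWaagg=4 WwAaGg=8 WwAagg=8 WwaaGg=8 Wwaagg=8 wwAaGg=4 wwAagg=4 wwaaGg=4 wwaagg=4
ww aa G_ hits 4/64; gcd=4; 4÷4/64÷4 = 1/16

P(ww aa G_) = 1/16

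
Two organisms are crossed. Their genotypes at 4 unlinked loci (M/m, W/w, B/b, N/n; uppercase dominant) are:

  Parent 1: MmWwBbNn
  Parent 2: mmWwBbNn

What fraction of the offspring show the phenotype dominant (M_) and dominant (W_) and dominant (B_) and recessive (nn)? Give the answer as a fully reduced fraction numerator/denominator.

P(M_ W_ B_ nn) = 9/128

MmWwBbNn gametes: MWBN×1, MWBn×1, MWbN×1, MWbn×1, MwBN×1, MwBn×1, MwbN×1, Mwbn×1, mWBN×1, mWBn×1, mWbN×1, mWbn×1, mwBN×1, mwBn×1, mwbN×1, mwbn×1
mmWwBbNn gametes: mWBN×2, mWBn×2, mWbN×2, mWbn×2, mwBN×2, mwBn×2, mwbN×2, mwbn×2
MmWwBbNn×mmWwBbNn grid (16·16=256): MmWWBBNN=2 MmWWBBNn=4 MmWWBBnn=2 MmWWBbNN=4 MmWWBbNn=8 MmWWBbnn=4 MmWWbbNN=2 MmWWbbNn=4 MmWWbbnn=2 MmWwBBNN=4 MmWwBBNn=8 MmWwBBnn=4 MmWwBbNN=8 MmWwBbNn=16 MmWwBbnn=8 MmWwbbNN=4 MmWwbbNn=8 MmWwbbnn=4 MmwwBBNN=2 MmwwBBNn=4 MmwwBBnn=2 MmwwBbNN=4 MmwwBbNn=8 MmwwBbnn=4 MmwwbbNN=2 MmwwbbNn=4 Mmwwbbnn=2 mmWWBBNN=2 mmWWBBNn=4 mmWWBBnn=2 mmWWBbNN=4 mmWWBbNn=8 mmWWBbnn=4 mmWWbbNN=2 mmWWbbNn=4 mmWWbbnn=2 mmWwBBNN=4 mmWwBBNn=8 mmWwBBnn=4 mmWwBbNN=8 mmWwBbNn=16 mmWwBbnn=8 mmWwbbNN=4 mmWwbbNn=8 mmWwbbnn=4 mmwwBBNN=2 mmwwBBNn=4 mmwwBBnn=2 mmwwBbNN=4 mmwwBbNn=8 mmwwBbnn=4 mmwwbbNN=2 mmwwbbNn=4 mmwwbbnn=2
M_ W_ B_ nn hits 18/256; gcd=2; 18÷2/256÷2 = 9/128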